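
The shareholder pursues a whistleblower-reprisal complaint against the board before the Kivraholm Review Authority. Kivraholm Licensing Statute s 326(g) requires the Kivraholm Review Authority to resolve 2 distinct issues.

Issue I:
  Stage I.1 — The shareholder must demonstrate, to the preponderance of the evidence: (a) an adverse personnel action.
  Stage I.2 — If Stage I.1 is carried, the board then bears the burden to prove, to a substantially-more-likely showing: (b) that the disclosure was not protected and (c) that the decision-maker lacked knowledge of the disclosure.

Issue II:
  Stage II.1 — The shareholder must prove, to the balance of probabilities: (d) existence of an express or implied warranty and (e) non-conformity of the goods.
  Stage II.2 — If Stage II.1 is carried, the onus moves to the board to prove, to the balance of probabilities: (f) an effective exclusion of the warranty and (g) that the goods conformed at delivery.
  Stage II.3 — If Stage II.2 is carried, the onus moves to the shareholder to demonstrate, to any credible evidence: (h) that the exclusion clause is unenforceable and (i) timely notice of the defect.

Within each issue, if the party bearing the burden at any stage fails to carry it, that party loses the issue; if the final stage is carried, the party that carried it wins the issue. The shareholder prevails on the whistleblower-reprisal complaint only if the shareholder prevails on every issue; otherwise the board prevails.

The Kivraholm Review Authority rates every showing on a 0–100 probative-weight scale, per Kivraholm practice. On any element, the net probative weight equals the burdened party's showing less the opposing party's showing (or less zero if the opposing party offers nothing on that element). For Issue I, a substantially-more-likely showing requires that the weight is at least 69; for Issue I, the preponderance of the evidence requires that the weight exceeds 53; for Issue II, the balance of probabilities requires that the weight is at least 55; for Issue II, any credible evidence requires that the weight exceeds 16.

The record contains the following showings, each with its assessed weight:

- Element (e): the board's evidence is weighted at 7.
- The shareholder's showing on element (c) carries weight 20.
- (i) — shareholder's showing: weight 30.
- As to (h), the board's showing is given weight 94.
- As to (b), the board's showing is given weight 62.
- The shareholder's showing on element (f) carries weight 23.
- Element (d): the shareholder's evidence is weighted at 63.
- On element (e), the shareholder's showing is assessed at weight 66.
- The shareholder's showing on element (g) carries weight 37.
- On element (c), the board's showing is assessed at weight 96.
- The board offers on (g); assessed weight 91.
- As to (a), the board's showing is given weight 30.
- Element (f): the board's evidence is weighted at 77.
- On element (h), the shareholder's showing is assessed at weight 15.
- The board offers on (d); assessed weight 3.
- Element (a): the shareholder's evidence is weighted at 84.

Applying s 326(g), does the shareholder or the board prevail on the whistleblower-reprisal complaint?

— Issue I —
Stage I.1 (shareholder, the preponderance of the evidence, weight exceeds 53): (a) net 84−30=54 > 53 — meets.
  All elements met. The burden passes to the board.
Stage I.2 (board, a substantially-more-likely showing, weight is at least 69): (b) 62 < 69 — fails; (c) net 96−20=76 ≥ 69 — meets.
  Not every element is met, so the board fails to carry Stage I.2.
The shareholder prevails on this issue.
— Issue II —
Stage II.1 — burden on shareholder; standard: the balance of probabilities (weight is at least 55).
    (d): 63 − 3 = 60 ≥ 55 [met]
    (e): 66 − 7 = 59 ≥ 55 [met]
  The shareholder carries Stage II.1; the board now bears the burden.
Stage II.2 — burden on board; standard: the balance of probabilities (weight is at least 55).
    (f): 77 − 23 = 54 < 55 [not met]
    (g): 91 − 37 = 54 < 55 [not met]
  Not every element is met, so the board fails to carry Stage II.2.
The analysis ends at Stage II.2; the shareholder prevails on this issue.
Per-issue: Issue I → shareholder; Issue II → shareholder. The shareholder must prevail on every issue; overall, the shareholder prevails.

shareholder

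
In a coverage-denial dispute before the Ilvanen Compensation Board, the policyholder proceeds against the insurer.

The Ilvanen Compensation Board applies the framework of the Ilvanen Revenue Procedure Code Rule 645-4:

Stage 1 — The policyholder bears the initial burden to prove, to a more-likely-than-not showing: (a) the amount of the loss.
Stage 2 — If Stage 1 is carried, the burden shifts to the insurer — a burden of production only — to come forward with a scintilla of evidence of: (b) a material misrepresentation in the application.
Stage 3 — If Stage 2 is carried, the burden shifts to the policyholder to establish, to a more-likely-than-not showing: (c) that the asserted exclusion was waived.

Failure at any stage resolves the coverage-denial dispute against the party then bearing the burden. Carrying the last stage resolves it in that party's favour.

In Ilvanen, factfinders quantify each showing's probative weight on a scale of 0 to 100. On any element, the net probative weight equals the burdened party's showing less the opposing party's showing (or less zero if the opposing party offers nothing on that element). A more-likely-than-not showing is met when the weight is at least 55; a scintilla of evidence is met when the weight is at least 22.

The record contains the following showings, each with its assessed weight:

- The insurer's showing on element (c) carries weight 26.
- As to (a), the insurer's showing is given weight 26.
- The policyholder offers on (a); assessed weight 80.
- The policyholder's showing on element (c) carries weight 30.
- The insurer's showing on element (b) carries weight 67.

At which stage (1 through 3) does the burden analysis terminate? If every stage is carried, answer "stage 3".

Stage 1 — burden on policyholder; standard: a more-likely-than-not showing (weight is at least 55).
    (a): 80 − 26 = 54 < 55 [not met]
  The policyholder does not carry Stage 1.
So the insurer prevails.

stage 1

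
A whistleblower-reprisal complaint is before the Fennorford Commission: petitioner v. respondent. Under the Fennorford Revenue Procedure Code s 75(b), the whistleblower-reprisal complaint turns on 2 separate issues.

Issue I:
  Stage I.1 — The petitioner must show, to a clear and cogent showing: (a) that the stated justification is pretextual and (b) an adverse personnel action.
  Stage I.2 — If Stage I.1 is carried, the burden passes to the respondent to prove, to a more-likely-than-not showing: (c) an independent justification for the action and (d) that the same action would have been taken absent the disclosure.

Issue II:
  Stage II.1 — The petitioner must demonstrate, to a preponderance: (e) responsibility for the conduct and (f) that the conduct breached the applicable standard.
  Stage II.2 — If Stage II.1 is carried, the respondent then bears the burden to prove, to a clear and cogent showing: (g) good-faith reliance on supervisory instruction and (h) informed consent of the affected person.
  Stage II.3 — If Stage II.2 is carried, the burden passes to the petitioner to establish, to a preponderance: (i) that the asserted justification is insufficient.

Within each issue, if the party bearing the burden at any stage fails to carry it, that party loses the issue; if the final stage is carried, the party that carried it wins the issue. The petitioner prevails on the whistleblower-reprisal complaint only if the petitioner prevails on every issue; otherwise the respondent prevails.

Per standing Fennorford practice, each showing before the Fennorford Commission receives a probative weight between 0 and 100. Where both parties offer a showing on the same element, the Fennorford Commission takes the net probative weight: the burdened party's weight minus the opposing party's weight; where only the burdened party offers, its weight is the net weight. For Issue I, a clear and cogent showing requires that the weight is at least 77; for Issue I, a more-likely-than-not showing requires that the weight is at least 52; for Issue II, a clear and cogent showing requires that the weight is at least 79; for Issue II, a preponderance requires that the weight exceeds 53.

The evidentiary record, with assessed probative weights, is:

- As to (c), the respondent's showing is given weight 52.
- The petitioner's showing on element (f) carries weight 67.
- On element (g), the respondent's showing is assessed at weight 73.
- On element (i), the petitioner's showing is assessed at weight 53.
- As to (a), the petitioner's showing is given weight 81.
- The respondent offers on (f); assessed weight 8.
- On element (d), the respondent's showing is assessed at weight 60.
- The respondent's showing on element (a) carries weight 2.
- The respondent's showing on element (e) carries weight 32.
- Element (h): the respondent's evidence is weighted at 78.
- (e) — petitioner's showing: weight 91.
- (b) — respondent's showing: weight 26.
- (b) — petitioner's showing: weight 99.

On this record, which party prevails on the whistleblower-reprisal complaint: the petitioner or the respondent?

respondent

— Issue I —
Stage I.1 (petitioner, a clear and cogent showing, weight is at least 77): (a) net 81−2=79 ≥ 77 — meets; (b) net 99−26=73 < 77 — fails.
  The petitioner does not carry Stage I.1.
So the respondent prevails on this issue.
— Issue II —
Stage II.1 (petitioner, a preponderance, weight exceeds 53): (e) net 91−32=59 > 53 — meets; (f) net 67−8=59 > 53 — meets.
  All elements met. The burden passes to the respondent.
Stage II.2 (respondent, a clear and cogent showing, weight is at least 79): (g) 73 < 79 — fails; (h) 78 < 79 — fails.
  The respondent does not carry Stage II.2.
The petitioner prevails on this issue.
Per-issue: Issue I → respondent; Issue II → petitioner. The petitioner must prevail on every issue; overall, the respondent prevails.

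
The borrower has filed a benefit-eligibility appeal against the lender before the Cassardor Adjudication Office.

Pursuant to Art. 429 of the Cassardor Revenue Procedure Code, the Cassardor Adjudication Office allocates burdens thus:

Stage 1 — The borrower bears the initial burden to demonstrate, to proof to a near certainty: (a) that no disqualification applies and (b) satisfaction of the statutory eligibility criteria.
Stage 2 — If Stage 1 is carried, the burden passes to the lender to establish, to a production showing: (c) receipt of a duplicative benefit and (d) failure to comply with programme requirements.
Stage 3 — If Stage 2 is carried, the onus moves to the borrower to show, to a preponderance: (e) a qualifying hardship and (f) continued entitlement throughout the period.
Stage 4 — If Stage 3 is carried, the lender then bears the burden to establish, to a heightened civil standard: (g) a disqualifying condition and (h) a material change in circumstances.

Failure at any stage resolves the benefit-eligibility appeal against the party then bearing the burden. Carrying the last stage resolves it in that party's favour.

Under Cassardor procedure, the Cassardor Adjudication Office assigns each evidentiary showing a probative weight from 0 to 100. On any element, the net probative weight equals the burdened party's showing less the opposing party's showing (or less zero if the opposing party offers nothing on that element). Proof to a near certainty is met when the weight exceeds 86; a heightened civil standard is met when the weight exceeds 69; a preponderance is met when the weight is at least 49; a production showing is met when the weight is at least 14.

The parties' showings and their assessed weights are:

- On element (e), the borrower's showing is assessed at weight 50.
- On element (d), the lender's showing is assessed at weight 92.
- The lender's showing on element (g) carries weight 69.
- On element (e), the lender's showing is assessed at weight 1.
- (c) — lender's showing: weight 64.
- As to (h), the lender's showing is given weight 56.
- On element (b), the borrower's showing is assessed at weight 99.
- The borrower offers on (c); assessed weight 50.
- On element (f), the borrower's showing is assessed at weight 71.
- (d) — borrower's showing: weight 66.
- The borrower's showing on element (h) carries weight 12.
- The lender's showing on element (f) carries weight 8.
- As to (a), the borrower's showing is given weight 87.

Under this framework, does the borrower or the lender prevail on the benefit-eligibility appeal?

Stage 1 — burden on borrower; standard: proof to a near certainty (weight exceeds 86).
    (a): 87 > 86 [met]
    (b): 99 > 86 [met]
  Stage 1 is satisfied; the onus moves to the lender.
Stage 2 — burden on lender; standard: a production showing (weight is at least 14).
    (c): 64 − 50 = 14 ≥ 14 [met]
    (d): 92 − 66 = 26 ≥ 14 [met]
  Stage 2 is satisfied; the onus moves to the borrower.
Stage 3 — burden on borrower; standard: a preponderance (weight is at least 49).
    (e): 50 − 1 = 49 ≥ 49 [met]
    (f): 71 − 8 = 63 ≥ 49 [met]
  All elements met. The burden passes to the lender.
Stage 4 — burden on lender; standard: a heightened civil standard (weight exceeds 69).
    (g): 69 ≤ 69 [not met]
    (h): 56 − 12 = 44 ≤ 69 [not met]
  Not every element is met, so the lender fails to carry Stage 4.
So the borrower prevails.

borrower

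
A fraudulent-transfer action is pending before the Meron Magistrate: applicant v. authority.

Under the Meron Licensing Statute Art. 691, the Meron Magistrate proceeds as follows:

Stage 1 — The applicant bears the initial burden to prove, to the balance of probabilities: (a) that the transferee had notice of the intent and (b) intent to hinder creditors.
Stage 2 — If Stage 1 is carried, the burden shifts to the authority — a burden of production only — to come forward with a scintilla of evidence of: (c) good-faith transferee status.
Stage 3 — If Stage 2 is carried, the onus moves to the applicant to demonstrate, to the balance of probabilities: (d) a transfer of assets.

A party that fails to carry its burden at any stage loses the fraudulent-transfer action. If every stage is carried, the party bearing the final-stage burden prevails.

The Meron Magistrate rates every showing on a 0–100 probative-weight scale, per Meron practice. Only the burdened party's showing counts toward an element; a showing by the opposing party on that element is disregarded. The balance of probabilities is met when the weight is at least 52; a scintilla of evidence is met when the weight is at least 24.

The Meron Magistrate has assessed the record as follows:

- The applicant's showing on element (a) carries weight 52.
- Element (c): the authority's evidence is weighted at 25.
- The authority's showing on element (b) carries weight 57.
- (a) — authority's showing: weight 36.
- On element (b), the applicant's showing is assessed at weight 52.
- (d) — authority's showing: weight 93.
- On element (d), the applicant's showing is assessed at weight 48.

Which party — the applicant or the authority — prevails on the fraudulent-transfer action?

authority

Stage 1 (applicant, the balance of probabilities, weight is at least 52): (a) 52 (authority's 36 disregarded) ≥ 52 — meets; (b) 52 (authority's 57 disregarded) ≥ 52 — meets.
  Stage 1 is satisfied; the onus moves to the authority.
Stage 2 (authority, a scintilla of evidence, weight is at least 24): (c) 25 ≥ 24 — meets.
  All elements met. The burden passes to the applicant.
Stage 3 (applicant, the balance of probabilities, weight is at least 52): (d) 48 (authority's 93 disregarded) < 52 — fails.
  Stage 3 not carried; the applicant fails its burden.
The authority prevails.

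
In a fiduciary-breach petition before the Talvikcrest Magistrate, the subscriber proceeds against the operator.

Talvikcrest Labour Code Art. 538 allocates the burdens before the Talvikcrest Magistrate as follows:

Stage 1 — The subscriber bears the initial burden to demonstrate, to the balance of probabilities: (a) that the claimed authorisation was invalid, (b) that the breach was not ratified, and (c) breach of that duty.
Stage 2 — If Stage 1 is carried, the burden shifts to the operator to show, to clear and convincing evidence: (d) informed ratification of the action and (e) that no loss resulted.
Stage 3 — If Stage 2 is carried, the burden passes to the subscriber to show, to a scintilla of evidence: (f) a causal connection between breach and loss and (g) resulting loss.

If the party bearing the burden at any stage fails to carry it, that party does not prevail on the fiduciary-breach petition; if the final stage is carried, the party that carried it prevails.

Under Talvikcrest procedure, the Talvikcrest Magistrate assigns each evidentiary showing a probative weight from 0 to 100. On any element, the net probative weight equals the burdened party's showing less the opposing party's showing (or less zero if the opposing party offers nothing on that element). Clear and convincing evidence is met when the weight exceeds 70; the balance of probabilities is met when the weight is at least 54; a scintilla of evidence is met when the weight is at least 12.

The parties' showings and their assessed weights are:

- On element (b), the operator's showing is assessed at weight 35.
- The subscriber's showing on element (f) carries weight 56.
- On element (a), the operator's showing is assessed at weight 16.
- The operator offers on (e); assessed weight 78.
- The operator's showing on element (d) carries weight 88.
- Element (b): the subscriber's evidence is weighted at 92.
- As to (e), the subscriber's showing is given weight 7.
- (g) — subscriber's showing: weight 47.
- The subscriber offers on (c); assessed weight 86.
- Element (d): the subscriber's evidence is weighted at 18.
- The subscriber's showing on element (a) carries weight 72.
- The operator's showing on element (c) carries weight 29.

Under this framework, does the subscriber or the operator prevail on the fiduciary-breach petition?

subscriber

Stage 1 — burden on subscriber; standard: the balance of probabilities (weight is at least 54).
    (a): 72 − 16 = 56 ≥ 54 [met]
    (b): 92 − 35 = 57 ≥ 54 [met]
    (c): 86 − 29 = 57 ≥ 54 [met]
  The subscriber carries Stage 1; the operator now bears the burden.
Stage 2 — burden on operator; standard: clear and convincing evidence (weight exceeds 70).
    (d): 88 − 18 = 70 ≤ 70 [not met]
    (e): 78 − 7 = 71 > 70 [met]
  Not every element is met, so the operator fails to carry Stage 2.
So the subscriber prevails.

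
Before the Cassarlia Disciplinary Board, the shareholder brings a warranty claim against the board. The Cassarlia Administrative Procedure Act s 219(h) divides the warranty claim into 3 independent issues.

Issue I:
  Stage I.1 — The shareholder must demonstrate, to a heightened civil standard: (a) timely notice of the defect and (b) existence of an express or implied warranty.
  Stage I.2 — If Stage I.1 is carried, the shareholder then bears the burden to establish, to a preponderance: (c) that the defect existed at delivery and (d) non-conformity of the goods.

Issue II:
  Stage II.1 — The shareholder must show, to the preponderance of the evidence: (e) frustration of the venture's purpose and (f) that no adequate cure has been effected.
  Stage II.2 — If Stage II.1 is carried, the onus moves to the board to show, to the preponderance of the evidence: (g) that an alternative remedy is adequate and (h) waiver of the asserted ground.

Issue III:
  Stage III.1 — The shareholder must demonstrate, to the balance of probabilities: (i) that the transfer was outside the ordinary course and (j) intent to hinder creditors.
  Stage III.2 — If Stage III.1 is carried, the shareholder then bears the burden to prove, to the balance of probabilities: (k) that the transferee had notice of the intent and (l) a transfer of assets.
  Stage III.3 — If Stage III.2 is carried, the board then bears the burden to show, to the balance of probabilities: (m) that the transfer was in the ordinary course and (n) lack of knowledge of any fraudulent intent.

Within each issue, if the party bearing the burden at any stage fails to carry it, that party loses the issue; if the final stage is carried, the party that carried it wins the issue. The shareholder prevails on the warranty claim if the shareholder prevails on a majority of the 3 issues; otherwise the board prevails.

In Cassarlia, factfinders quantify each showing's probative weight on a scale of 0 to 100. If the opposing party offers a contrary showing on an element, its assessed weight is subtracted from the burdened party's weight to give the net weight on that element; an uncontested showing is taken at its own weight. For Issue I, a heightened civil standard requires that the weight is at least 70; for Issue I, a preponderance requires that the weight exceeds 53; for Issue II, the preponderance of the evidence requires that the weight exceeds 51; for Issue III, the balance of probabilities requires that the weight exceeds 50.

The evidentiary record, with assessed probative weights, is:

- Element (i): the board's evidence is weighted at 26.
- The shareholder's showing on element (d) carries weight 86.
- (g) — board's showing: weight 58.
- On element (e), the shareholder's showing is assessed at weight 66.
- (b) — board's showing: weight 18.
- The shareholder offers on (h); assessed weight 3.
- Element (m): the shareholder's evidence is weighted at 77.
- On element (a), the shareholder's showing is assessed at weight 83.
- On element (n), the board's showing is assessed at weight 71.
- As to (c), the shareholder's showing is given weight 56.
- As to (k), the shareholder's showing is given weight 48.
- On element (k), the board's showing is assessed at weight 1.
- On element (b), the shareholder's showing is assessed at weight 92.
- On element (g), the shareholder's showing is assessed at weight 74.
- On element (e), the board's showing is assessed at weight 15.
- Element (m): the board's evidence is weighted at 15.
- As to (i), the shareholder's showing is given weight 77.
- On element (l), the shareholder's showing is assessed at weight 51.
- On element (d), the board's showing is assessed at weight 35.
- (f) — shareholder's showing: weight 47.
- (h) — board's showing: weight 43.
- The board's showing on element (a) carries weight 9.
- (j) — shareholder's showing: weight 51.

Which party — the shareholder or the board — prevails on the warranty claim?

— Issue I —
Stage I.1 — burden on shareholder; standard: a heightened civil standard (weight is at least 70).
    (a): 83 − 9 = 74 ≥ 70 [met]
    (b): 92 − 18 = 74 ≥ 70 [met]
  Stage I.1 carried; the burden remains with the shareholder.
Stage I.2 — burden on shareholder; standard: a preponderance (weight exceeds 53).
    (c): 56 > 53 [met]
    (d): 86 − 35 = 51 ≤ 53 [not met]
  The shareholder does not carry Stage I.2.
So the board prevails on this issue.
— Issue II —
Stage II.1 — burden on shareholder; standard: the preponderance of the evidence (weight exceeds 51).
    (e): 66 − 15 = 51 ≤ 51 [not met]
    (f): 47 ≤ 51 [not met]
  Not every element is met, so the shareholder fails to carry Stage II.1.
The analysis ends at Stage II.1; the board prevails on this issue.
— Issue III —
At Stage III.1 the shareholder must meet the balance of probabilities (weight exceeds 50): on (i) the weight is 77 less the opposing 26 gives net 51, > 50, so (i) meets the standard; on (j) the weight is 51, > 50, so (j) meets the standard.
  Stage III.1 is satisfied; the shareholder continues to bear the burden.
At Stage III.2 the shareholder must meet the balance of probabilities (weight exceeds 50): on (k) the weight is 48 less the opposing 1 gives net 47, ≤ 50, so (k) does not meet the standard; on (l) the weight is 51, > 50, so (l) meets the standard.
  The shareholder does not carry Stage III.2.
So the board prevails on this issue.
Per-issue: Issue I → board; Issue II → board; Issue III → board. The shareholder must prevail on a majority of issues; overall, the board prevails.

board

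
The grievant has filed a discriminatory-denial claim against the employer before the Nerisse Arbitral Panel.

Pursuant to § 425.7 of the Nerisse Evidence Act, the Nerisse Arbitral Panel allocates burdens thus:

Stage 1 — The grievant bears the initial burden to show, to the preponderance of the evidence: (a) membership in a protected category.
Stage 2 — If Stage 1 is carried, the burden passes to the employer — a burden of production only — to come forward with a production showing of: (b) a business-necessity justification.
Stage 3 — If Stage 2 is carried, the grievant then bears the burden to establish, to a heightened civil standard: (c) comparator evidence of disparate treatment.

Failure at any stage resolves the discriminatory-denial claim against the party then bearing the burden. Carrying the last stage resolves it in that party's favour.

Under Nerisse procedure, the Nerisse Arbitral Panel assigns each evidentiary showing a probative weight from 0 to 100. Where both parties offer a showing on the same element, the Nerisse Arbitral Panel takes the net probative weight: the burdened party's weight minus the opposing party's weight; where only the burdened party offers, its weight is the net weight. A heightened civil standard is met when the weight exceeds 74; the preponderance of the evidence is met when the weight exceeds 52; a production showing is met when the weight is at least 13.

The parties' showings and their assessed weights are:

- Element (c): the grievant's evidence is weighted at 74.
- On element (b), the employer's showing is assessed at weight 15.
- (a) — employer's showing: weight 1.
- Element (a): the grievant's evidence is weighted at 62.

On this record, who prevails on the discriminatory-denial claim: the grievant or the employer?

Stage 1 (grievant, the preponderance of the evidence, weight exceeds 52): (a) net 62−1=61 > 52 — meets.
  Stage 1 is satisfied; the onus moves to the employer.
Stage 2 (employer, a production showing, weight is at least 13): (b) 15 ≥ 13 — meets.
  Stage 2 is satisfied; the onus moves to the grievant.
Stage 3 (grievant, a heightened civil standard, weight exceeds 74): (c) 74 ≤ 74 — fails.
  Stage 3 not carried; the grievant fails its burden.
So the employer prevails.

employer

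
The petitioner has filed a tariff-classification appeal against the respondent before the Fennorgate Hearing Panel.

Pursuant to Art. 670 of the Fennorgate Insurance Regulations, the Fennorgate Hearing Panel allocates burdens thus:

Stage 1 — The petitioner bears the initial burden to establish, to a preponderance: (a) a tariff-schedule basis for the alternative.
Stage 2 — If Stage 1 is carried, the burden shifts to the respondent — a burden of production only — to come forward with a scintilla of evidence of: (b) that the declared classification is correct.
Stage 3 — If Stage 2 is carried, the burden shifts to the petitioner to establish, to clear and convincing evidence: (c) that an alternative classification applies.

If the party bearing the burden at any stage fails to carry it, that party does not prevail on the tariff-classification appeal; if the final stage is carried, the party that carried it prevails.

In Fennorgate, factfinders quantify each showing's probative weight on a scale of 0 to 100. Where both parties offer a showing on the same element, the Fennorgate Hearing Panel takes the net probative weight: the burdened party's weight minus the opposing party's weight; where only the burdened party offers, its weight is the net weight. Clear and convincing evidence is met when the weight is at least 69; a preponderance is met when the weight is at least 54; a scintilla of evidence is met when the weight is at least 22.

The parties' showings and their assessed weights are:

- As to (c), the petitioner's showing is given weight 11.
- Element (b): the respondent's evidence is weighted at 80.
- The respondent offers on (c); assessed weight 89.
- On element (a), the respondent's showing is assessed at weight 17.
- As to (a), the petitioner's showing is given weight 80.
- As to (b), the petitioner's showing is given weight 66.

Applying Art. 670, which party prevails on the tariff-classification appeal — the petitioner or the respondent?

petitioner

Stage 1 (petitioner, a preponderance, weight is at least 54): (a) net 80−17=63 ≥ 54 — meets.
  Stage 1 carried; the burden shifts to the respondent.
Stage 2 (respondent, a scintilla of evidence, weight is at least 22): (b) net 80−66=14 < 22 — fails.
  Not every element is met, so the respondent fails to carry Stage 2.
The analysis ends at Stage 2; the petitioner prevails.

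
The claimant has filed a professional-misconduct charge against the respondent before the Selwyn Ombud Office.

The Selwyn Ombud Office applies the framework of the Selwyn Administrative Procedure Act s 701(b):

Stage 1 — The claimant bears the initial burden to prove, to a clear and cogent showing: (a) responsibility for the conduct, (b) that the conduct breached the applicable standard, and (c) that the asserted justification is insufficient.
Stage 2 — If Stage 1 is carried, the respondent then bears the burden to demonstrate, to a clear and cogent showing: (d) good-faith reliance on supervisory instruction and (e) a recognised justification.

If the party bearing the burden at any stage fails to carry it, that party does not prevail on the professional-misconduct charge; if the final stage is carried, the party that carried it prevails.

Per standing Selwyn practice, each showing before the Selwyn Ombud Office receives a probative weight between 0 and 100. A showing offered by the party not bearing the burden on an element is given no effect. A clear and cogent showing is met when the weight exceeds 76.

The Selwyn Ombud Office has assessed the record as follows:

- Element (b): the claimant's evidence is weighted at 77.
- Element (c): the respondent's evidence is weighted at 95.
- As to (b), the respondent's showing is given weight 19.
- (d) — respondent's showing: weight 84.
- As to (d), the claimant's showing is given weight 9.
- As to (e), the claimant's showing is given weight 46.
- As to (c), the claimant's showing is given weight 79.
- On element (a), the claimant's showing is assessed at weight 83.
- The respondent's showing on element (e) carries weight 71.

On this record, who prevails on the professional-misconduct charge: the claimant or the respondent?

claimant

At Stage 1 the claimant must meet a clear and cogent showing (weight exceeds 76): on (a) the weight is 83, which does exceed 76, so (a) meets the standard; on (b) the weight is 77 (the respondent's 19 is given no effect), > 76, so (b) meets the standard; on (c) the weight is 79 (the respondent's 95 is given no effect), > 76, so (c) meets the standard.
  Stage 1 is satisfied; the onus moves to the respondent.
At Stage 2 the respondent must meet a clear and cogent showing (weight exceeds 76): on (d) the weight is 84 (the claimant's 9 is given no effect), > 76, so (d) meets the standard; on (e) the weight is 71 (the claimant's 46 is given no effect), ≤ 76, so (e) does not meet the standard.
  Not every element is met, so the respondent fails to carry Stage 2.
The analysis ends at Stage 2; the claimant prevails.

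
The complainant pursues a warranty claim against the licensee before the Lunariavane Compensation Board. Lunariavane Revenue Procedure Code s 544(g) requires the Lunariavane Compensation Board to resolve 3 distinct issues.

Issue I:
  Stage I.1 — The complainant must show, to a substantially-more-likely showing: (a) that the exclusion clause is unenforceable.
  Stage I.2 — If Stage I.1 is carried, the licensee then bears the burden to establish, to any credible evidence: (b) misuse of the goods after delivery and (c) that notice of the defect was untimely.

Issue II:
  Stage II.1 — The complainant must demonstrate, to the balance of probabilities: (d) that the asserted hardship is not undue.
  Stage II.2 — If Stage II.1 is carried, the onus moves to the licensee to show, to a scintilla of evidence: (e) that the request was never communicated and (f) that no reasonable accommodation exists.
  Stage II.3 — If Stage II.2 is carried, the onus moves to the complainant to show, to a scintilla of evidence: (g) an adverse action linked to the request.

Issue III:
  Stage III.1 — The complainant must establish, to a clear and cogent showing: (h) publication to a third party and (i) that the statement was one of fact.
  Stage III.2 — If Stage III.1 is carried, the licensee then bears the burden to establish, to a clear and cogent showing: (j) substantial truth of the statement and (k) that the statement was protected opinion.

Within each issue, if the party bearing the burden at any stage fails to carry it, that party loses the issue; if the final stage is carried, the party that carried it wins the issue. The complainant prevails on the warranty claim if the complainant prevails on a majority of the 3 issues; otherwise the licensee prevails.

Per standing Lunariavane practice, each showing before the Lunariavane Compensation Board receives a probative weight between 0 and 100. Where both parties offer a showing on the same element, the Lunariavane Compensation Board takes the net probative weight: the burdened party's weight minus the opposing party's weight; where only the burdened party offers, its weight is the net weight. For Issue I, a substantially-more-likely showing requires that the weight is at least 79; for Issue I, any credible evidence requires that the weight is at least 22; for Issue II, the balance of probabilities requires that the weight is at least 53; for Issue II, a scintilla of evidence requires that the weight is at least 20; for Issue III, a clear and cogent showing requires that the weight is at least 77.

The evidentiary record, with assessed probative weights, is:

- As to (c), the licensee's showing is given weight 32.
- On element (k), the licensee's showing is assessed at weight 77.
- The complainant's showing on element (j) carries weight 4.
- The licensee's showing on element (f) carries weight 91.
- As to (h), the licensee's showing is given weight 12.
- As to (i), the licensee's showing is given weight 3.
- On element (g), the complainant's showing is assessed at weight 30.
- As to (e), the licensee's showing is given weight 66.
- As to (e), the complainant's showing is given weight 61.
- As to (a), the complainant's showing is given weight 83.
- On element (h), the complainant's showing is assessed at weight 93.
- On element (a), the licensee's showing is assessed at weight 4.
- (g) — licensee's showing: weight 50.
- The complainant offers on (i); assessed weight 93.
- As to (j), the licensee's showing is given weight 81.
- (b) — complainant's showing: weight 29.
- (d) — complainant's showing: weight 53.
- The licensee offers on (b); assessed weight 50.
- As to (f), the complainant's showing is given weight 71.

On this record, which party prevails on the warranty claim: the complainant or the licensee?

— Issue I —
At Stage I.1 the complainant must meet a substantially-more-likely showing (weight is at least 79): on (a) the weight is 83 less the opposing 4 gives net 79, ≥ 79, so (a) meets the standard.
  Stage I.1 carried; the burden shifts to the licensee.
At Stage I.2 the licensee must meet any credible evidence (weight is at least 22): on (b) the weight is 50 less the opposing 29 gives net 21, < 22, so (b) does not meet the standard; on (c) the weight is 32, which does reach 22, so (c) meets the standard.
  Not every element is met, so the licensee fails to carry Stage I.2.
So the complainant prevails on this issue.
— Issue II —
At Stage II.1 the complainant must meet the balance of probabilities (weight is at least 53): on (d) the weight is 53, ≥ 53, so (d) meets the standard.
  All elements met. The burden passes to the licensee.
At Stage II.2 the licensee must meet a scintilla of evidence (weight is at least 20): on (e) the weight is 66 less the opposing 61 gives net 5, which does not reach 20, so (e) does not meet the standard; on (f) the weight is 91 less the opposing 71 gives net 20, which does reach 20, so (f) meets the standard.
  The licensee does not carry Stage II.2.
The complainant prevails on this issue.
— Issue III —
Stage III.1 (complainant, a clear and cogent showing, weight is at least 77): (h) net 93−12=81 ≥ 77 — meets; (i) net 93−3=90 ≥ 77 — meets.
  All elements met. The burden passes to the licensee.
Stage III.2 (licensee, a clear and cogent showing, weight is at least 77): (j) net 81−4=77 ≥ 77 — meets; (k) 77 ≥ 77 — meets.
  Stage III.2 carried; the final stage is satisfied.
Every stage carried; the licensee prevails on this issue.
Per-issue: Issue I → complainant; Issue II → complainant; Issue III → licensee. The complainant must prevail on a majority of issues; overall, the complainant prevails.

complainant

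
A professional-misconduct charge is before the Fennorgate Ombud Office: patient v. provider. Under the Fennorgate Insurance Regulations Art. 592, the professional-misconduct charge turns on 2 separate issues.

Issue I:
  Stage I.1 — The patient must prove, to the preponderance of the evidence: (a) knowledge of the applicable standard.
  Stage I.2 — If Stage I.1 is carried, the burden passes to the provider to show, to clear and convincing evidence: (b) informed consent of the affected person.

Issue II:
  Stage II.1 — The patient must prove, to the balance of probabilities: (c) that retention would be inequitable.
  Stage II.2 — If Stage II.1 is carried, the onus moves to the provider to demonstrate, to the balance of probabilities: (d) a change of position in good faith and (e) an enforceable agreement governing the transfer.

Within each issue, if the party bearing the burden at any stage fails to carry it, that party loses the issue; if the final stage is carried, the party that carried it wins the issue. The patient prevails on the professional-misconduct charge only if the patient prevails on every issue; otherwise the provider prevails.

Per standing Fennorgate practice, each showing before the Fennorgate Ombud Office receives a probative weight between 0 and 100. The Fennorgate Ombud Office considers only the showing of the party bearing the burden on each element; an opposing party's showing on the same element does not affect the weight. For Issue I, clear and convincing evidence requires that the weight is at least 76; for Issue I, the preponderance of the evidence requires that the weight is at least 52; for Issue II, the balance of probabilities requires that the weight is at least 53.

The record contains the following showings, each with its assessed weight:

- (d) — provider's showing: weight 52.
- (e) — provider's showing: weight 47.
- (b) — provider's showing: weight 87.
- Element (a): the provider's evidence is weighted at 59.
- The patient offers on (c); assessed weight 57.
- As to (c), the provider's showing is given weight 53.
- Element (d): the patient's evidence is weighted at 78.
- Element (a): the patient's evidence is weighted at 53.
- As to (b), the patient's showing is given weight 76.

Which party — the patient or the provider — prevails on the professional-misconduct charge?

provider

— Issue I —
At Stage I.1 the patient must meet the preponderance of the evidence (weight is at least 52): on (a) the weight is 53 (the provider's 59 is given no effect), which does reach 52, so (a) meets the standard.
  All elements met. The burden passes to the provider.
At Stage I.2 the provider must meet clear and convincing evidence (weight is at least 76): on (b) the weight is 87 (the patient's 76 is given no effect), ≥ 76, so (b) meets the standard.
  Stage I.2 carried; the final stage is satisfied.
Every stage carried; the provider prevails on this issue.
— Issue II —
Stage II.1 (patient, the balance of probabilities, weight is at least 53): (c) 57 (provider's 53 disregarded) ≥ 53 — meets.
  All elements met. The burden passes to the provider.
Stage II.2 (provider, the balance of probabilities, weight is at least 53): (d) 52 (patient's 78 disregarded) < 53 — fails; (e) 47 < 53 — fails.
  Stage II.2 not carried; the provider fails its burden.
The patient prevails on this issue.
Per-issue: Issue I → provider; Issue II → patient. The patient must prevail on every issue; overall, the provider prevails.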